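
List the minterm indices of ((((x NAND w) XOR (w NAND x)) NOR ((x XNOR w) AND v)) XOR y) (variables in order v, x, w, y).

Σm(0, 2, 4, 6, 9, 10, 12, 15) = (NOT v AND NOT x AND NOT w AND NOT y) OR (NOT v AND NOT x AND w AND NOT y) OR (NOT v AND x AND NOT w AND NOT y) OR (NOT v AND x AND w AND NOT y) OR (v AND NOT x AND NOT w AND y) OR (v AND NOT x AND w AND NOT y) OR (v AND x AND NOT w AND NOT y) OR (v AND x AND w AND y)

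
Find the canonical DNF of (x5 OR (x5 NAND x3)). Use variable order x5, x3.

(NOT x5 AND NOT x3) OR (NOT x5 AND x3) OR (x5 AND NOT x3) OR (x5 AND x3)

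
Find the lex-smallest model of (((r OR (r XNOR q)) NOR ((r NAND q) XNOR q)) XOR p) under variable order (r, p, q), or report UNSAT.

r=0, p=1, q=0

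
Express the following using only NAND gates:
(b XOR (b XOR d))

((b NAND (b NAND ((b NAND (b NAND d)) NAND (d NAND (b NAND d))))) NAND (((b NAND (b NAND d)) NAND (d NAND (b NAND d))) NAND (b NAND ((b NAND (b NAND d)) NAND (d NAND (b NAND d))))))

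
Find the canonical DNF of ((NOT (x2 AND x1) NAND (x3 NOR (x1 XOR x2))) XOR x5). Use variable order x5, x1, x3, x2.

(NOT x5 AND NOT x1 AND NOT x3 AND x2) OR (NOT x5 AND NOT x1 AND x3 AND NOT x2) OR (NOT x5 AND NOT x1 AND x3 AND x2) OR (NOT x5 AND x1 AND NOT x3 AND NOT x2) OR (NOT x5 AND x1 AND NOT x3 AND x2) OR (NOT x5 AND x1 AND x3 AND NOT x2) OR (NOT x5 AND x1 AND x3 AND x2) OR (x5 AND NOT x1 AND NOT x3 AND NOT x2)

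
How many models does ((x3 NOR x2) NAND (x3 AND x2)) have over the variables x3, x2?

Satisfying assignments: (0,0), (0,1), (1,0), (1,1)
Count: 4 out of 4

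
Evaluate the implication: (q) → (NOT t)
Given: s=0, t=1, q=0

Antecedent (q) = 0; consequent (NOT t) = 0.
0 → 0 = 1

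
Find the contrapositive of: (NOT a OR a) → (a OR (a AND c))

Contrapositive: NOT (a OR (a AND c)) → NOT (NOT a OR a)
Note: A statement and its contrapositive are logically equivalent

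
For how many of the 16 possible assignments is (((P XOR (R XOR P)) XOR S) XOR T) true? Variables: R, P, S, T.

Satisfying assignments: (0,0,0,1), (0,0,1,0), (0,1,0,1), (0,1,1,0), (1,0,0,0), (1,0,1,1), (1,1,0,0), (1,1,1,1)
Count: 8 out of 16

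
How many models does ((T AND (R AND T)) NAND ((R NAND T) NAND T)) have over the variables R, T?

Satisfying assignments: (0,0), (0,1), (1,0)
Count: 3 out of 4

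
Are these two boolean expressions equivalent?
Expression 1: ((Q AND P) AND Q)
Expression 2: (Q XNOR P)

No. Counterexample: with Q=0, P=0, Expression 1 = 0 but Expression 2 = 1.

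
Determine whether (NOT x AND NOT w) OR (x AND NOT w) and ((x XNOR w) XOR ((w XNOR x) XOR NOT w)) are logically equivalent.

Yes, they are equivalent — the two output columns agree on all 4 assignments:
x | w | Expression 1 | Expression 2
-----------------------------------
0 | 0 | 1 | 1
0 | 1 | 0 | 0
1 | 0 | 1 | 1
1 | 1 | 0 | 0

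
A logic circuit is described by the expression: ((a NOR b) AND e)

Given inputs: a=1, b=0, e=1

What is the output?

Substituting: ((1 NOR 0) AND 1)
= 0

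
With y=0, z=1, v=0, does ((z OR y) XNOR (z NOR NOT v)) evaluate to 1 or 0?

Substituting: ((1 OR 0) XNOR (1 NOR NOT 0))
= 0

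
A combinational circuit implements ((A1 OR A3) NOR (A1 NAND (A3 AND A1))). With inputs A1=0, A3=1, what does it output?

Substituting: ((0 OR 1) NOR (0 NAND (1 AND 0)))
= 0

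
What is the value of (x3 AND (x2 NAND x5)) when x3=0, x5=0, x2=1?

Substituting: (0 AND (1 NAND 0))
= 0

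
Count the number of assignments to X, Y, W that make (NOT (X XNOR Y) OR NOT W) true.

Satisfying assignments: (0,0,0), (0,1,0), (0,1,1), (1,0,0), (1,0,1), (1,1,0)
Count: 6 out of 8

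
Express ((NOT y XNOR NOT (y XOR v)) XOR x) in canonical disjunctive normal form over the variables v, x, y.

(NOT v AND NOT x AND NOT y) OR (NOT v AND NOT x AND y) OR (v AND x AND NOT y) OR (v AND x AND y)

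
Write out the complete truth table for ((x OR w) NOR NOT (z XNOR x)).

z | x | w | Output
------------------
0 | 0 | 0 | 1
0 | 0 | 1 | 0
0 | 1 | 0 | 0
0 | 1 | 1 | 0
1 | 0 | 0 | 0
1 | 0 | 1 | 0
1 | 1 | 0 | 0
1 | 1 | 1 | 0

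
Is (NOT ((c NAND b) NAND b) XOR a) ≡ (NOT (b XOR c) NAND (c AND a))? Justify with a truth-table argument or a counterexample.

No. Counterexample: with c=0, b=0, a=0, Expression 1 = 0 but Expression 2 = 1.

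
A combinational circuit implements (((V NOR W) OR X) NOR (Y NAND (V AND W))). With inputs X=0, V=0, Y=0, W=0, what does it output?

Substituting: (((0 NOR 0) OR 0) NOR (0 NAND (0 AND 0)))
= 0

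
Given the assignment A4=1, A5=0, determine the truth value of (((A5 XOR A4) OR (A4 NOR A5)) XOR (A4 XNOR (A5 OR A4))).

Substituting: (((0 XOR 1) OR (1 NOR 0)) XOR (1 XNOR (0 OR 1)))
= 0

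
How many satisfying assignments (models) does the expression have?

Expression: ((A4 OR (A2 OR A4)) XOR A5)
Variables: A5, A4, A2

Satisfying assignments: (0,0,1), (0,1,0), (0,1,1), (1,0,0)
Count: 4 out of 8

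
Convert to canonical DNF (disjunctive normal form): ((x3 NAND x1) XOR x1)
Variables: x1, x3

(NOT x1 AND NOT x3) OR (NOT x1 AND x3) OR (x1 AND x3)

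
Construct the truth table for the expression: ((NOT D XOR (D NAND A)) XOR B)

B | D | A | Output
------------------
0 | 0 | 0 | 0
0 | 0 | 1 | 0
0 | 1 | 0 | 1
0 | 1 | 1 | 0
1 | 0 | 0 | 1
1 | 0 | 1 | 1
1 | 1 | 0 | 0
1 | 1 | 1 | 1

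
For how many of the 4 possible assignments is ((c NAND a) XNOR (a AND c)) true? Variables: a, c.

No assignment satisfies the expression.
Count: 0 out of 4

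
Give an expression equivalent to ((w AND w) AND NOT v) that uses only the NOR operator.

((((w NOR w) NOR (w NOR w)) NOR ((w NOR w) NOR (w NOR w))) NOR ((v NOR v) NOR (v NOR v)))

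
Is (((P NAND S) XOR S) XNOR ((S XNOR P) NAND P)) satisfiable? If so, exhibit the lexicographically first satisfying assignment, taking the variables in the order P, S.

P=0, S=0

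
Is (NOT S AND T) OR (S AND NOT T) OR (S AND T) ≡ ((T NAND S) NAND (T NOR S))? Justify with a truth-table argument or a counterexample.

Yes, they are equivalent — the two output columns agree on all 4 assignments:
S | T | Expression 1 | Expression 2
-----------------------------------
0 | 0 | 0 | 0
0 | 1 | 1 | 1
1 | 0 | 1 | 1
1 | 1 | 1 | 1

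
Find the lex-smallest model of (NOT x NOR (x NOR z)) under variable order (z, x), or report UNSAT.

z=0, x=1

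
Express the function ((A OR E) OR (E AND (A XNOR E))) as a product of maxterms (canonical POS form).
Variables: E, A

ΠM(0) = (E OR A)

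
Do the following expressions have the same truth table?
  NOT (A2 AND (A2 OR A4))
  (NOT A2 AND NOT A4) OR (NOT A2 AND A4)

Yes, they are equivalent — the two output columns agree on all 4 assignments:
A2 | A4 | Expression 1 | Expression 2
-------------------------------------
0 | 0 | 1 | 1
0 | 1 | 1 | 1
1 | 0 | 0 | 0
1 | 1 | 0 | 0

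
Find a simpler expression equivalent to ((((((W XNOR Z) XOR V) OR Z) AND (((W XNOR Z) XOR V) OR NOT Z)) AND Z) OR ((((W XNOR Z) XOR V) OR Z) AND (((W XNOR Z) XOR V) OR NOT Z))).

By absorption (E OR (E AND v) = E) then distribution ((E OR v) AND (E OR NOT v) = E):
= ((W XNOR Z) XOR V)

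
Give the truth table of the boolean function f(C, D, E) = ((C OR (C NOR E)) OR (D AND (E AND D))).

C | D | E | Output
------------------
0 | 0 | 0 | 1
0 | 0 | 1 | 0
0 | 1 | 0 | 1
0 | 1 | 1 | 1
1 | 0 | 0 | 1
1 | 0 | 1 | 1
1 | 1 | 0 | 1
1 | 1 | 1 | 1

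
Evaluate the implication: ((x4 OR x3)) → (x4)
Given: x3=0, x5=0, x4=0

Antecedent ((x4 OR x3)) = 0; consequent (x4) = 0.
0 → 0 = 1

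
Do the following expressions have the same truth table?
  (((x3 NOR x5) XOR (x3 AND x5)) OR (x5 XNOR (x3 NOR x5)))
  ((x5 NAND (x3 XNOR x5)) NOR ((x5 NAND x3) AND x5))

No. Counterexample: with x5=0, x3=0, Expression 1 = 1 but Expression 2 = 0.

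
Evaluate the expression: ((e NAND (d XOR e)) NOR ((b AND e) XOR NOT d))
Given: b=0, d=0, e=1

Substituting: ((1 NAND (0 XOR 1)) NOR ((0 AND 1) XOR NOT 0))
= 0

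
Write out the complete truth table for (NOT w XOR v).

v | w | Output
--------------
0 | 0 | 1
0 | 1 | 0
1 | 0 | 0
1 | 1 | 1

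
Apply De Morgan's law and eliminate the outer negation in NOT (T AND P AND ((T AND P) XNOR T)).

NOT T OR NOT P OR NOT ((T AND P) XNOR T)
De Morgan's: NOT(AND of terms) = OR of negations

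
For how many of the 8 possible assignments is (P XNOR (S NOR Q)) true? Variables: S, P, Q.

Satisfying assignments: (0,0,1), (0,1,0), (1,0,0), (1,0,1)
Count: 4 out of 8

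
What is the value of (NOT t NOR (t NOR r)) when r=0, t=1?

Substituting: (NOT 1 NOR (1 NOR 0))
= 1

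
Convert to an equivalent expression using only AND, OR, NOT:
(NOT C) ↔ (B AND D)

((NOT C) AND (B AND D)) OR (C AND NOT (B AND D))
(Biconditional = both true or both false)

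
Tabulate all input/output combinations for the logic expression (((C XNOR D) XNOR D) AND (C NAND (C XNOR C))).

C | D | Output
--------------
0 | 0 | 0
0 | 1 | 0
1 | 0 | 0
1 | 1 | 0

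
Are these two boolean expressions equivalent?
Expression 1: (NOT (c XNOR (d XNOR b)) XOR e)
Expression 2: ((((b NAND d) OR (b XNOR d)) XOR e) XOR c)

No. Counterexample: with d=0, e=0, c=0, b=1, Expression 1 = 0 but Expression 2 = 1.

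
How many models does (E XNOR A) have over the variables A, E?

Satisfying assignments: (0,0), (1,1)
Count: 2 out of 4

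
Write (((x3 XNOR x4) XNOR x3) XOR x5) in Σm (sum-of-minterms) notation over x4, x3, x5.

Σm(1, 3, 4, 6) = (NOT x4 AND NOT x3 AND x5) OR (NOT x4 AND x3 AND x5) OR (x4 AND NOT x3 AND NOT x5) OR (x4 AND x3 AND NOT x5)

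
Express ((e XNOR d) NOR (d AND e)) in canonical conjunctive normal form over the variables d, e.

(d OR e) AND (NOT d OR NOT e)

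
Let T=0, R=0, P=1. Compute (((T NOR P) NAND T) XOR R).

Substituting: (((0 NOR 1) NAND 0) XOR 0)
= 1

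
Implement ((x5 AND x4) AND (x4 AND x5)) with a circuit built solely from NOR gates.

((((x5 NOR x5) NOR (x4 NOR x4)) NOR ((x5 NOR x5) NOR (x4 NOR x4))) NOR (((x4 NOR x4) NOR (x5 NOR x5)) NOR ((x4 NOR x4) NOR (x5 NOR x5))))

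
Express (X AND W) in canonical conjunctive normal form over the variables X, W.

(X OR W) AND (X OR NOT W) AND (NOT X OR W)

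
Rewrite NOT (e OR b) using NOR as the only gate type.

(((e NOR b) NOR (e NOR b)) NOR ((e NOR b) NOR (e NOR b)))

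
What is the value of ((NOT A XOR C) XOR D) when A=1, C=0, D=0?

Substituting: ((NOT 1 XOR 0) XOR 0)
= 0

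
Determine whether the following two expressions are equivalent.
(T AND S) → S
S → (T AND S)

No, Converse is not equivalent to original (counterexample: T=0, S=1)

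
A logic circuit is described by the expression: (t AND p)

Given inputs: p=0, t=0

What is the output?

Substituting: (0 AND 0)
= 0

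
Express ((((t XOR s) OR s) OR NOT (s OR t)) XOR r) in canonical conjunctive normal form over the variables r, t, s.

(NOT r OR t OR s) AND (NOT r OR t OR NOT s) AND (NOT r OR NOT t OR s) AND (NOT r OR NOT t OR NOT s)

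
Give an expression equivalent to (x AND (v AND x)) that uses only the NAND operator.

((x NAND ((v NAND x) NAND (v NAND x))) NAND (x NAND ((v NAND x) NAND (v NAND x))))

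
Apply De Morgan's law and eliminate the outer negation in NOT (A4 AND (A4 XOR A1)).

NOT A4 OR NOT (A4 XOR A1)
De Morgan's: NOT(AND of terms) = OR of negations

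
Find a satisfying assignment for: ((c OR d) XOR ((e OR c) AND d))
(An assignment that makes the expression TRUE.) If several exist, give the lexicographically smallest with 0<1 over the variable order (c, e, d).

c=0, e=0, d=1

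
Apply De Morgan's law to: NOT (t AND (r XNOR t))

NOT t OR NOT (r XNOR t)
De Morgan's: NOT(AND of terms) = OR of negations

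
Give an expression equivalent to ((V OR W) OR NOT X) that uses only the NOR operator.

((((V NOR W) NOR (V NOR W)) NOR (X NOR X)) NOR (((V NOR W) NOR (V NOR W)) NOR (X NOR X)))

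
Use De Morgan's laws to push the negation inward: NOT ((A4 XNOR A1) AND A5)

NOT (A4 XNOR A1) OR NOT A5
De Morgan's: NOT(AND of terms) = OR of negations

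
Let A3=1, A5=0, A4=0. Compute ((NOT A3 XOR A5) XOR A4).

Substituting: ((NOT 1 XOR 0) XOR 0)
= 0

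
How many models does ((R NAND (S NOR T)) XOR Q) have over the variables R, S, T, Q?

Satisfying assignments: (0,0,0,0), (0,0,1,0), (0,1,0,0), (0,1,1,0), (1,0,0,1), (1,0,1,0), (1,1,0,0), (1,1,1,0)
Count: 8 out of 16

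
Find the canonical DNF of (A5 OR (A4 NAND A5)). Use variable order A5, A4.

(NOT A5 AND NOT A4) OR (NOT A5 AND A4) OR (A5 AND NOT A4) OR (A5 AND A4)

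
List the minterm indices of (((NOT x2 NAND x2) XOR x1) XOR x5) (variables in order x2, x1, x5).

Σm(0, 3, 4, 7) = (NOT x2 AND NOT x1 AND NOT x5) OR (NOT x2 AND x1 AND x5) OR (x2 AND NOT x1 AND NOT x5) OR (x2 AND x1 AND x5)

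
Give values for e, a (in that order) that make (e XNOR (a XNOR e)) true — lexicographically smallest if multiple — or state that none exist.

e=0, a=1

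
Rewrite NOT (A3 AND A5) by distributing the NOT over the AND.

NOT A3 OR NOT A5
De Morgan's: NOT(AND of terms) = OR of negations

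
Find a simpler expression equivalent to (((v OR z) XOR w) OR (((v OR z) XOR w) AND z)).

By absorption (E OR (E AND v) = E):
= ((v OR z) XOR w)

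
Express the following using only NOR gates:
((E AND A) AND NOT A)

((((E NOR E) NOR (A NOR A)) NOR ((E NOR E) NOR (A NOR A))) NOR ((A NOR A) NOR (A NOR A)))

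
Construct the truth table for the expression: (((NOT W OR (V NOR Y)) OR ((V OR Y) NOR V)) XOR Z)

W | V | Z | Y | Output
----------------------
0 | 0 | 0 | 0 | 1
0 | 0 | 0 | 1 | 1
0 | 0 | 1 | 0 | 0
0 | 0 | 1 | 1 | 0
0 | 1 | 0 | 0 | 1
0 | 1 | 0 | 1 | 1
0 | 1 | 1 | 0 | 0
0 | 1 | 1 | 1 | 0
1 | 0 | 0 | 0 | 1
1 | 0 | 0 | 1 | 0
1 | 0 | 1 | 0 | 0
1 | 0 | 1 | 1 | 1
1 | 1 | 0 | 0 | 0
1 | 1 | 0 | 1 | 0
1 | 1 | 1 | 0 | 1
1 | 1 | 1 | 1 | 1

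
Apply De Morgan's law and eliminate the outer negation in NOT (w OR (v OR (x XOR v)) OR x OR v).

NOT w AND NOT (v OR (x XOR v)) AND NOT x AND NOT v
De Morgan's: NOT(OR of terms) = AND of negations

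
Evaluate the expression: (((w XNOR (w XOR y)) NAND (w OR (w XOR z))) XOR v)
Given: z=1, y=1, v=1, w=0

Substituting: (((0 XNOR (0 XOR 1)) NAND (0 OR (0 XOR 1))) XOR 1)
= 0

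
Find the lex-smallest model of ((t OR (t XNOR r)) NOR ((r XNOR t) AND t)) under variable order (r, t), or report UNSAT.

r=1, t=0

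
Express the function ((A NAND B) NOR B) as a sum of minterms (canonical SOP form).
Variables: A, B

Σm() = FALSE (no minterms)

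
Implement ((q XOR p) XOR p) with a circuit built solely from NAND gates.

((((q NAND (q NAND p)) NAND (p NAND (q NAND p))) NAND (((q NAND (q NAND p)) NAND (p NAND (q NAND p))) NAND p)) NAND (p NAND (((q NAND (q NAND p)) NAND (p NAND (q NAND p))) NAND p)))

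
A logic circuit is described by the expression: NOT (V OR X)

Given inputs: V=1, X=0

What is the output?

Substituting: NOT (1 OR 0)
= 0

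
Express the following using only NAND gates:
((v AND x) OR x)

((((v NAND x) NAND (v NAND x)) NAND ((v NAND x) NAND (v NAND x))) NAND (x NAND x))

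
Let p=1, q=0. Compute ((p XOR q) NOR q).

Substituting: ((1 XOR 0) NOR 0)
= 0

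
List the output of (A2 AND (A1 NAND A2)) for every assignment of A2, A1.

A2 | A1 | Output
----------------
0 | 0 | 0
0 | 1 | 0
1 | 0 | 1
1 | 1 | 0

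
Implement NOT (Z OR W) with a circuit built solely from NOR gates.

(((Z NOR W) NOR (Z NOR W)) NOR ((Z NOR W) NOR (Z NOR W)))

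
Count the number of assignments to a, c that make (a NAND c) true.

Satisfying assignments: (0,0), (0,1), (1,0)
Count: 3 out of 4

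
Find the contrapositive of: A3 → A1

Contrapositive: NOT A1 → NOT A3
Note: A statement and its contrapositive are logically equivalent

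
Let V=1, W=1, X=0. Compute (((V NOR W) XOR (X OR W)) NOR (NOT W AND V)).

Substituting: (((1 NOR 1) XOR (0 OR 1)) NOR (NOT 1 AND 1))
= 0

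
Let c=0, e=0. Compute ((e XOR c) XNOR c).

Substituting: ((0 XOR 0) XNOR 0)
= 1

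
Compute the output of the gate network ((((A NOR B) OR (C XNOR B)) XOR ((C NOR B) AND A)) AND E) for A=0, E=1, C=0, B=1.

Substituting: ((((0 NOR 1) OR (0 XNOR 1)) XOR ((0 NOR 1) AND 0)) AND 1)
= 0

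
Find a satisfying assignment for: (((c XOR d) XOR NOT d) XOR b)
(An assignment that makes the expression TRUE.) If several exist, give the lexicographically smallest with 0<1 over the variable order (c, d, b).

c=0, d=0, b=0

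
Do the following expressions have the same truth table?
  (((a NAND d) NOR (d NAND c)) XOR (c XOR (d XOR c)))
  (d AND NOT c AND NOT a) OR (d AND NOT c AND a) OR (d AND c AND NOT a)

Yes, they are equivalent — the two output columns agree on all 8 assignments:
d | c | a | Expression 1 | Expression 2
---------------------------------------
0 | 0 | 0 | 0 | 0
0 | 0 | 1 | 0 | 0
0 | 1 | 0 | 0 | 0
0 | 1 | 1 | 0 | 0
1 | 0 | 0 | 1 | 1
1 | 0 | 1 | 1 | 1
1 | 1 | 0 | 1 | 1
1 | 1 | 1 | 0 | 0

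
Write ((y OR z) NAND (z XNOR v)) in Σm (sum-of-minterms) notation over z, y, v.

Σm(0, 1, 3, 4, 6) = (NOT z AND NOT y AND NOT v) OR (NOT z AND NOT y AND v) OR (NOT z AND y AND v) OR (z AND NOT y AND NOT v) OR (z AND y AND NOT v)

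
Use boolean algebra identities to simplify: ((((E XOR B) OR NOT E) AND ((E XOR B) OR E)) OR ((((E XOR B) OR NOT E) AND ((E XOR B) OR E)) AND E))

By absorption (E OR (E AND v) = E) then distribution ((E OR v) AND (E OR NOT v) = E):
= (E XOR B)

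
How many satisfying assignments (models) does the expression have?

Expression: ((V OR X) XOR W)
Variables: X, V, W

Satisfying assignments: (0,0,1), (0,1,0), (1,0,0), (1,1,0)
Count: 4 out of 8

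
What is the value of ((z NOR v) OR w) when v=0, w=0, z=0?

Substituting: ((0 NOR 0) OR 0)
= 1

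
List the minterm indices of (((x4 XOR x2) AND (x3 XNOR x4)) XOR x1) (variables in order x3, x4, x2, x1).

Σm(1, 2, 5, 7, 9, 11, 12, 15) = (NOT x3 AND NOT x4 AND NOT x2 AND x1) OR (NOT x3 AND NOT x4 AND x2 AND NOT x1) OR (NOT x3 AND x4 AND NOT x2 AND x1) OR (NOT x3 AND x4 AND x2 AND x1) OR (x3 AND NOT x4 AND NOT x2 AND x1) OR (x3 AND NOT x4 AND x2 AND x1) OR (x3 AND x4 AND NOT x2 AND NOT x1) OR (x3 AND x4 AND x2 AND x1)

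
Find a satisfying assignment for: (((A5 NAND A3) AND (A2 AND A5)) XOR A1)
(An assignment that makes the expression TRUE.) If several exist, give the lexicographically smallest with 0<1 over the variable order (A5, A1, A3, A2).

A5=0, A1=1, A3=0, A2=0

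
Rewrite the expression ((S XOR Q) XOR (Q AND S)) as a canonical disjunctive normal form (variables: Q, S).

(NOT Q AND S) OR (Q AND NOT S) OR (Q AND S)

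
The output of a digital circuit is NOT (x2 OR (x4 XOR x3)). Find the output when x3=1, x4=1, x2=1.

Substituting: NOT (1 OR (1 XOR 1))
= 0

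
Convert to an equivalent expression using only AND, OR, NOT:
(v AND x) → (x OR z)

NOT (v AND x) OR (x OR z)
(Implication elimination: A → B = NOT A OR B)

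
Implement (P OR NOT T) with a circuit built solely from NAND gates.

((P NAND P) NAND ((T NAND T) NAND (T NAND T)))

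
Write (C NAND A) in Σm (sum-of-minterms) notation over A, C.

Σm(0, 1, 2) = (NOT A AND NOT C) OR (NOT A AND C) OR (A AND NOT C)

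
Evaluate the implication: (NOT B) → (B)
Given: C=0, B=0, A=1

Antecedent (NOT B) = 1; consequent (B) = 0.
1 → 0 = 0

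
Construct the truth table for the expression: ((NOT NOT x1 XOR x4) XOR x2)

x1 | x4 | x2 | Output
---------------------
0 | 0 | 0 | 0
0 | 0 | 1 | 1
0 | 1 | 0 | 1
0 | 1 | 1 | 0
1 | 0 | 0 | 1
1 | 0 | 1 | 0
1 | 1 | 0 | 0
1 | 1 | 1 | 1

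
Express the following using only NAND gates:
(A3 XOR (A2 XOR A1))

((A3 NAND (A3 NAND ((A2 NAND (A2 NAND A1)) NAND (A1 NAND (A2 NAND A1))))) NAND (((A2 NAND (A2 NAND A1)) NAND (A1 NAND (A2 NAND A1))) NAND (A3 NAND ((A2 NAND (A2 NAND A1)) NAND (A1 NAND (A2 NAND A1))))))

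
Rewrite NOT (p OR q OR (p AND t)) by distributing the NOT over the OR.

NOT p AND NOT q AND NOT (p AND t)
De Morgan's: NOT(OR of terms) = AND of negations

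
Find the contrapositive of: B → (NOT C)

Contrapositive: C → NOT B
Note: A statement and its contrapositive are logically equivalent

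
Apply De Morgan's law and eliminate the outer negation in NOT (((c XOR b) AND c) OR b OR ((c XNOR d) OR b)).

NOT ((c XOR b) AND c) AND NOT b AND NOT ((c XNOR d) OR b)
De Morgan's: NOT(OR of terms) = AND of negations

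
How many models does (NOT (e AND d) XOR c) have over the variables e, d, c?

Satisfying assignments: (0,0,0), (0,1,0), (1,0,0), (1,1,1)
Count: 4 out of 8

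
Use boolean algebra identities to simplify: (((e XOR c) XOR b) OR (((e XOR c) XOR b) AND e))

By absorption (E OR (E AND v) = E):
= ((e XOR c) XOR b)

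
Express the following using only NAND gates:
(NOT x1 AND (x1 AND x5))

(((x1 NAND x1) NAND ((x1 NAND x5) NAND (x1 NAND x5))) NAND ((x1 NAND x1) NAND ((x1 NAND x5) NAND (x1 NAND x5))))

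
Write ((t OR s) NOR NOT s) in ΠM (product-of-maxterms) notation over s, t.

ΠM(0, 1, 2, 3) = (s OR t) AND (s OR NOT t) AND (NOT s OR t) AND (NOT s OR NOT t)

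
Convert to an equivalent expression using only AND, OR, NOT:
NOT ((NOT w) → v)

(NOT w) AND NOT v
(Negated implication: NOT(A → B) = A AND NOT B)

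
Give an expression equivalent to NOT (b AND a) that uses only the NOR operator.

(((b NOR b) NOR (a NOR a)) NOR ((b NOR b) NOR (a NOR a)))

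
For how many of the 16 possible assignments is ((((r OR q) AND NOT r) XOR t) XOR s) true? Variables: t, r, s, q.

Satisfying assignments: (0,0,0,1), (0,0,1,0), (0,1,1,0), (0,1,1,1), (1,0,0,0), (1,0,1,1), (1,1,0,0), (1,1,0,1)
Count: 8 out of 16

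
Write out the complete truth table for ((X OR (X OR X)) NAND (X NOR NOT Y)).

Y | X | Output
--------------
0 | 0 | 1
0 | 1 | 1
1 | 0 | 1
1 | 1 | 1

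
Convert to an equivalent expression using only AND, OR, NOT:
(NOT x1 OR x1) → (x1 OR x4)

NOT (NOT x1 OR x1) OR (x1 OR x4)
(Implication elimination: A → B = NOT A OR B)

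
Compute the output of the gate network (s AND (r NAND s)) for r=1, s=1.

Substituting: (1 AND (1 NAND 1))
= 0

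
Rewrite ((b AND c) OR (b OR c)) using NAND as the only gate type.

((((b NAND c) NAND (b NAND c)) NAND ((b NAND c) NAND (b NAND c))) NAND (((b NAND b) NAND (c NAND c)) NAND ((b NAND b) NAND (c NAND c))))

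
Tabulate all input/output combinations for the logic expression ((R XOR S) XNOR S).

R | S | Output
--------------
0 | 0 | 1
0 | 1 | 1
1 | 0 | 0
1 | 1 | 0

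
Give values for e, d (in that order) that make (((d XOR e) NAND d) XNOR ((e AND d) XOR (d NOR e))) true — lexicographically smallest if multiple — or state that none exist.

e=0, d=0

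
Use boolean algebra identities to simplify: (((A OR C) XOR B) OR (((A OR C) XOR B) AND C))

By absorption (E OR (E AND v) = E):
= ((A OR C) XOR B)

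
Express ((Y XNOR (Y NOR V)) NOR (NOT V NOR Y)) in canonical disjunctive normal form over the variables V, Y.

(NOT V AND NOT Y) OR (NOT V AND Y) OR (V AND Y)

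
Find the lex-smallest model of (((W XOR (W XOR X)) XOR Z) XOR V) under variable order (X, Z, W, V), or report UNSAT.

X=0, Z=0, W=0, V=1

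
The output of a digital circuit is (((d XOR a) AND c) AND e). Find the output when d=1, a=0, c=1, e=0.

Substituting: (((1 XOR 0) AND 1) AND 0)
= 0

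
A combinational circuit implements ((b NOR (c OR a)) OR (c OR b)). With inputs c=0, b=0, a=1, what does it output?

Substituting: ((0 NOR (0 OR 1)) OR (0 OR 0))
= 0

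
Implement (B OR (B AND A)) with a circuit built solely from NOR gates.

((B NOR ((B NOR B) NOR (A NOR A))) NOR (B NOR ((B NOR B) NOR (A NOR A))))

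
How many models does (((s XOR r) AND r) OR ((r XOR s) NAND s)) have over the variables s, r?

Satisfying assignments: (0,0), (0,1), (1,1)
Count: 3 out of 4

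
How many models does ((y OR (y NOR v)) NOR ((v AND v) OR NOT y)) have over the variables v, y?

No assignment satisfies the expression.
Count: 0 out of 4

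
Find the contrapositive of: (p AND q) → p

Contrapositive: NOT p → NOT (p AND q)
Note: A statement and its contrapositive are logically equivalent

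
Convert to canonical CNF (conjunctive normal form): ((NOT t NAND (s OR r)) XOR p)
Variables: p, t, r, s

(p OR t OR r OR NOT s) AND (p OR t OR NOT r OR s) AND (p OR t OR NOT r OR NOT s) AND (NOT p OR t OR r OR s) AND (NOT p OR NOT t OR r OR s) AND (NOT p OR NOT t OR r OR NOT s) AND (NOT p OR NOT t OR NOT r OR s) AND (NOT p OR NOT t OR NOT r OR NOT s)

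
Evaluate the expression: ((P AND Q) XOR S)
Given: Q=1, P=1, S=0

Substituting: ((1 AND 1) XOR 0)
= 1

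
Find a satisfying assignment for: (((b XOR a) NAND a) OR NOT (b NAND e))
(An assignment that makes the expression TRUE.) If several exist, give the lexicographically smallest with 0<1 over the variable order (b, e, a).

b=0, e=0, a=0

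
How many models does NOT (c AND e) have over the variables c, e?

Satisfying assignments: (0,0), (0,1), (1,0)
Count: 3 out of 4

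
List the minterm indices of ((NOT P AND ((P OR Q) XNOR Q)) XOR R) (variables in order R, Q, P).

Σm(0, 2, 5, 7) = (NOT R AND NOT Q AND NOT P) OR (NOT R AND Q AND NOT P) OR (R AND NOT Q AND P) OR (R AND Q AND P)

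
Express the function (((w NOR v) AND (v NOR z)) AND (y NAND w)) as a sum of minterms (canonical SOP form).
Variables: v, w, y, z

Σm(0, 2) = (NOT v AND NOT w AND NOT y AND NOT z) OR (NOT v AND NOT w AND y AND NOT z)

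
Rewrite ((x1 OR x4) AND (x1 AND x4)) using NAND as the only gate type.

((((x1 NAND x1) NAND (x4 NAND x4)) NAND ((x1 NAND x4) NAND (x1 NAND x4))) NAND (((x1 NAND x1) NAND (x4 NAND x4)) NAND ((x1 NAND x4) NAND (x1 NAND x4))))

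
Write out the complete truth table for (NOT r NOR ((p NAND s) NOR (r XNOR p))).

p | s | r | Output
------------------
0 | 0 | 0 | 0
0 | 0 | 1 | 1
0 | 1 | 0 | 0
0 | 1 | 1 | 1
1 | 0 | 0 | 0
1 | 0 | 1 | 1
1 | 1 | 0 | 0
1 | 1 | 1 | 1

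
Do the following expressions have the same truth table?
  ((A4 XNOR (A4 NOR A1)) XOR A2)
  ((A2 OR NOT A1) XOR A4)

No. Counterexample: with A2=0, A1=0, A4=0, Expression 1 = 0 but Expression 2 = 1.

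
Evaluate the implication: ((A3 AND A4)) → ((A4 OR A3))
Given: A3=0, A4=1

Antecedent ((A3 AND A4)) = 0; consequent ((A4 OR A3)) = 1.
0 → 1 = 1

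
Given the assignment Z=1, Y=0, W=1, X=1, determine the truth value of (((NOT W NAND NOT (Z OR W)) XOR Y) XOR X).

Substituting: (((NOT 1 NAND NOT (1 OR 1)) XOR 0) XOR 1)
= 0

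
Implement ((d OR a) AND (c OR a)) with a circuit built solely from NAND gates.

((((d NAND d) NAND (a NAND a)) NAND ((c NAND c) NAND (a NAND a))) NAND (((d NAND d) NAND (a NAND a)) NAND ((c NAND c) NAND (a NAND a))))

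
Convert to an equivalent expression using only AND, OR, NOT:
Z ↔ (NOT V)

(Z AND (NOT V)) OR (NOT Z AND V)
(Biconditional = both true or both false)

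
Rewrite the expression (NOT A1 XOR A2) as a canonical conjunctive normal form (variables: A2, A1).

(A2 OR NOT A1) AND (NOT A2 OR A1)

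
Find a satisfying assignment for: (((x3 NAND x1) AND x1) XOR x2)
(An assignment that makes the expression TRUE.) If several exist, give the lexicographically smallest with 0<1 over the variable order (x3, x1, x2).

x3=0, x1=0, x2=1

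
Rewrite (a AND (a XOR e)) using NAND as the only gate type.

((a NAND ((a NAND (a NAND e)) NAND (e NAND (a NAND e)))) NAND (a NAND ((a NAND (a NAND e)) NAND (e NAND (a NAND e)))))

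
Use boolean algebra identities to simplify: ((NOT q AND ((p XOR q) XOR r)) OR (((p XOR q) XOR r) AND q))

By distribution ((E AND v) OR (E AND NOT v) = E):
= ((p XOR q) XOR r)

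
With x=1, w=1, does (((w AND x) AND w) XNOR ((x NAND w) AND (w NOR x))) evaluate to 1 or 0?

Substituting: (((1 AND 1) AND 1) XNOR ((1 NAND 1) AND (1 NOR 1)))
= 0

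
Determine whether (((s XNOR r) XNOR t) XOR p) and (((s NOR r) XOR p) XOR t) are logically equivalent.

No. Counterexample: with r=0, t=0, s=0, p=0, Expression 1 = 0 but Expression 2 = 1.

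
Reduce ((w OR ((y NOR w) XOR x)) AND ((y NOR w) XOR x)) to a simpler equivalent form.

By absorption (E AND (E OR v) = E):
= ((y NOR w) XOR x)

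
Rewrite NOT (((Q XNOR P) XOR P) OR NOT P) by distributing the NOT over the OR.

NOT ((Q XNOR P) XOR P) AND P
De Morgan's: NOT(OR of terms) = AND of negations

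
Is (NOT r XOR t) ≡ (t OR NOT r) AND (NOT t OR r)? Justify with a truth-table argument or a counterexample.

Yes, they are equivalent — the two output columns agree on all 4 assignments:
t | r | Expression 1 | Expression 2
-----------------------------------
0 | 0 | 1 | 1
0 | 1 | 0 | 0
1 | 0 | 0 | 0
1 | 1 | 1 | 1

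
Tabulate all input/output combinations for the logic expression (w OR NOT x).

w | x | Output
--------------
0 | 0 | 1
0 | 1 | 0
1 | 0 | 1
1 | 1 | 1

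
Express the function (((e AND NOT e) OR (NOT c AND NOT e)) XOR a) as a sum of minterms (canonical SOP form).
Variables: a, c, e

Σm(0, 5, 6, 7) = (NOT a AND NOT c AND NOT e) OR (a AND NOT c AND e) OR (a AND c AND NOT e) OR (a AND c AND e)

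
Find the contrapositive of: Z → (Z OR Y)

Contrapositive: NOT (Z OR Y) → NOT Z
Note: A statement and its contrapositive are logically equivalent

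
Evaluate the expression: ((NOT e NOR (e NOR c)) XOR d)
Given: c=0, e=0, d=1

Substituting: ((NOT 0 NOR (0 NOR 0)) XOR 1)
= 1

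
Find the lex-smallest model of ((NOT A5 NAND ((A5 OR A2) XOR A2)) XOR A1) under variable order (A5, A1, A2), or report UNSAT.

A5=0, A1=0, A2=0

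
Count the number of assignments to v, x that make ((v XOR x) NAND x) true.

Satisfying assignments: (0,0), (1,0), (1,1)
Count: 3 out of 4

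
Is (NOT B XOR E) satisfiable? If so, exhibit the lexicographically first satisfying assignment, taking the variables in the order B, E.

B=0, E=0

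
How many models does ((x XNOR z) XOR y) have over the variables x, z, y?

Satisfying assignments: (0,0,0), (0,1,1), (1,0,1), (1,1,0)
Count: 4 out of 8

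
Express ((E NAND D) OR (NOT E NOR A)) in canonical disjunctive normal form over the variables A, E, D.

(NOT A AND NOT E AND NOT D) OR (NOT A AND NOT E AND D) OR (NOT A AND E AND NOT D) OR (NOT A AND E AND D) OR (A AND NOT E AND NOT D) OR (A AND NOT E AND D) OR (A AND E AND NOT D)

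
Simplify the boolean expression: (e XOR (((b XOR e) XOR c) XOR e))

By XOR self-cancellation ((E XOR v) XOR v = E):
= ((b XOR e) XOR c)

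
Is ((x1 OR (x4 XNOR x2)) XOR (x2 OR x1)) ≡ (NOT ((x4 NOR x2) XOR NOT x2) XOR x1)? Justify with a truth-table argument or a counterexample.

No. Counterexample: with x2=0, x4=1, x1=1, Expression 1 = 0 but Expression 2 = 1.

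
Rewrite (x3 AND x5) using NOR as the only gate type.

((x3 NOR x3) NOR (x5 NOR x5))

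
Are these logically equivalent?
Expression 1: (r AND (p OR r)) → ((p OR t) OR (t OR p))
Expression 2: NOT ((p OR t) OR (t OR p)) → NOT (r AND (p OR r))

Yes, Contrapositive is always equivalent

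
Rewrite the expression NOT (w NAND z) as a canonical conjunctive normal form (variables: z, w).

(z OR w) AND (z OR NOT w) AND (NOT z OR w)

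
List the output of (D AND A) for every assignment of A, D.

A | D | Output
--------------
0 | 0 | 0
0 | 1 | 0
1 | 0 | 0
1 | 1 | 1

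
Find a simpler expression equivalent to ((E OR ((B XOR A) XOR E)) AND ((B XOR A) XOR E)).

By absorption (E AND (E OR v) = E):
= ((B XOR A) XOR E)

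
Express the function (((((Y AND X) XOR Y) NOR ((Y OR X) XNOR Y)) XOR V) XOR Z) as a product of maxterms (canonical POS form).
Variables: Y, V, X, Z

ΠM(0, 3, 5, 6, 8, 10, 13, 15) = (Y OR V OR X OR Z) AND (Y OR V OR NOT X OR NOT Z) AND (Y OR NOT V OR X OR NOT Z) AND (Y OR NOT V OR NOT X OR Z) AND (NOT Y OR V OR X OR Z) AND (NOT Y OR V OR NOT X OR Z) AND (NOT Y OR NOT V OR X OR NOT Z) AND (NOT Y OR NOT V OR NOT X OR NOT Z)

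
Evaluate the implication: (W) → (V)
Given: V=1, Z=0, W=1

Antecedent (W) = 1; consequent (V) = 1.
1 → 1 = 1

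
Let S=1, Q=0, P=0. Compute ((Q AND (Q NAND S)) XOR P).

Substituting: ((0 AND (0 NAND 1)) XOR 0)
= 0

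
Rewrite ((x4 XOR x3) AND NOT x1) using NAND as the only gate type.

((((x4 NAND (x4 NAND x3)) NAND (x3 NAND (x4 NAND x3))) NAND (x1 NAND x1)) NAND (((x4 NAND (x4 NAND x3)) NAND (x3 NAND (x4 NAND x3))) NAND (x1 NAND x1)))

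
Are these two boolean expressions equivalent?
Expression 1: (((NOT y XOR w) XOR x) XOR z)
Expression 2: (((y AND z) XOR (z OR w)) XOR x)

No. Counterexample: with y=0, w=0, x=0, z=0, Expression 1 = 1 but Expression 2 = 0.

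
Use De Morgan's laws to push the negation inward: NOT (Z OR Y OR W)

NOT Z AND NOT Y AND NOT W
De Morgan's: NOT(OR of terms) = AND of negations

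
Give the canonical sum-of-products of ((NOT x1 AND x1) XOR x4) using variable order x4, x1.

Σm(2, 3) = (x4 AND NOT x1) OR (x4 AND x1)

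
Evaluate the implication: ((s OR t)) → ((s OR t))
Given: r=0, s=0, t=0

Antecedent ((s OR t)) = 0; consequent ((s OR t)) = 0.
0 → 0 = 1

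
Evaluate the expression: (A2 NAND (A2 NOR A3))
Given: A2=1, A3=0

Substituting: (1 NAND (1 NOR 0))
= 1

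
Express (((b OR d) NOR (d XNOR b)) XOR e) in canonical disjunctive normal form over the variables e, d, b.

(e AND NOT d AND NOT b) OR (e AND NOT d AND b) OR (e AND d AND NOT b) OR (e AND d AND b)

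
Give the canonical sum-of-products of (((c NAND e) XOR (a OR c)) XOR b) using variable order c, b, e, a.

Σm(0, 2, 5, 7, 10, 11, 12, 13) = (NOT c AND NOT b AND NOT e AND NOT a) OR (NOT c AND NOT b AND e AND NOT a) OR (NOT c AND b AND NOT e AND a) OR (NOT c AND b AND e AND a) OR (c AND NOT b AND e AND NOT a) OR (c AND NOT b AND e AND a) OR (c AND b AND NOT e AND NOT a) OR (c AND b AND NOT e AND a)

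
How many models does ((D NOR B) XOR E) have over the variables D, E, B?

Satisfying assignments: (0,0,0), (0,1,1), (1,1,0), (1,1,1)
Count: 4 out of 8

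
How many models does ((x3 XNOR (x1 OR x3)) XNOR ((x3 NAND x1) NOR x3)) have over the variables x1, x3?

Satisfying assignments: (1,0)
Count: 1 out of 4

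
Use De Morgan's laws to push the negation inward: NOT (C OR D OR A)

NOT C AND NOT D AND NOT A
De Morgan's: NOT(OR of terms) = AND of negations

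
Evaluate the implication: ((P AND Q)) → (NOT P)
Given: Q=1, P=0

Antecedent ((P AND Q)) = 0; consequent (NOT P) = 1.
0 → 1 = 1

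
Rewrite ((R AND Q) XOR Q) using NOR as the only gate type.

((((((R NOR R) NOR (Q NOR Q)) NOR Q) NOR (((R NOR R) NOR (Q NOR Q)) NOR Q)) NOR ((((R NOR R) NOR (Q NOR Q)) NOR Q) NOR (((R NOR R) NOR (Q NOR Q)) NOR Q))) NOR ((((((R NOR R) NOR (Q NOR Q)) NOR ((R NOR R) NOR (Q NOR Q))) NOR (Q NOR Q)) NOR ((((R NOR R) NOR (Q NOR Q)) NOR ((R NOR R) NOR (Q NOR Q))) NOR (Q NOR Q))) NOR (((((R NOR R) NOR (Q NOR Q)) NOR ((R NOR R) NOR (Q NOR Q))) NOR (Q NOR Q)) NOR ((((R NOR R) NOR (Q NOR Q)) NOR ((R NOR R) NOR (Q NOR Q))) NOR (Q NOR Q)))))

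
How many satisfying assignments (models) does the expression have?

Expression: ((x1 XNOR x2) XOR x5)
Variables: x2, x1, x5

Satisfying assignments: (0,0,0), (0,1,1), (1,0,1), (1,1,0)
Count: 4 out of 8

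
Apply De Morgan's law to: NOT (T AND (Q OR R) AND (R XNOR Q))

NOT T OR NOT (Q OR R) OR NOT (R XNOR Q)
De Morgan's: NOT(AND of terms) = OR of negations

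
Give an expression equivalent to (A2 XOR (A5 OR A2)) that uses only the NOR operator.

((((A2 NOR ((A5 NOR A2) NOR (A5 NOR A2))) NOR (A2 NOR ((A5 NOR A2) NOR (A5 NOR A2)))) NOR ((A2 NOR ((A5 NOR A2) NOR (A5 NOR A2))) NOR (A2 NOR ((A5 NOR A2) NOR (A5 NOR A2))))) NOR ((((A2 NOR A2) NOR (((A5 NOR A2) NOR (A5 NOR A2)) NOR ((A5 NOR A2) NOR (A5 NOR A2)))) NOR ((A2 NOR A2) NOR (((A5 NOR A2) NOR (A5 NOR A2)) NOR ((A5 NOR A2) NOR (A5 NOR A2))))) NOR (((A2 NOR A2) NOR (((A5 NOR A2) NOR (A5 NOR A2)) NOR ((A5 NOR A2) NOR (A5 NOR A2)))) NOR ((A2 NOR A2) NOR (((A5 NOR A2) NOR (A5 NOR A2)) NOR ((A5 NOR A2) NOR (A5 NOR A2)))))))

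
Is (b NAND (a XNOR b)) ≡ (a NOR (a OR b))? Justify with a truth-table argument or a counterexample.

No. Counterexample: with b=0, a=1, Expression 1 = 1 but Expression 2 = 0.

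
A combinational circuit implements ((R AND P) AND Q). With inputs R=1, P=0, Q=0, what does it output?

Substituting: ((1 AND 0) AND 0)
= 0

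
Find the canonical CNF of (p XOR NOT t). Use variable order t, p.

(t OR NOT p) AND (NOT t OR p)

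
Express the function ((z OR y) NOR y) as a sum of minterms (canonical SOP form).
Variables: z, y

Σm(0) = (NOT z AND NOT y)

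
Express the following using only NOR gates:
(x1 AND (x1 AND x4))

((x1 NOR x1) NOR (((x1 NOR x1) NOR (x4 NOR x4)) NOR ((x1 NOR x1) NOR (x4 NOR x4))))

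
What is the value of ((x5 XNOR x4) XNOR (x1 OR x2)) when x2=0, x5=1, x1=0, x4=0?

Substituting: ((1 XNOR 0) XNOR (0 OR 0))
= 1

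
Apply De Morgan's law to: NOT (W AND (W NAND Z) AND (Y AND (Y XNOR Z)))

NOT W OR NOT (W NAND Z) OR NOT (Y AND (Y XNOR Z))
De Morgan's: NOT(AND of terms) = OR of negations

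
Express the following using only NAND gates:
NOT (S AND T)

(((S NAND T) NAND (S NAND T)) NAND ((S NAND T) NAND (S NAND T)))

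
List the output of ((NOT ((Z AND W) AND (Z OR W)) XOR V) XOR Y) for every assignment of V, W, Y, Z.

V | W | Y | Z | Output
----------------------
0 | 0 | 0 | 0 | 1
0 | 0 | 0 | 1 | 1
0 | 0 | 1 | 0 | 0
0 | 0 | 1 | 1 | 0
0 | 1 | 0 | 0 | 1
0 | 1 | 0 | 1 | 0
0 | 1 | 1 | 0 | 0
0 | 1 | 1 | 1 | 1
1 | 0 | 0 | 0 | 0
1 | 0 | 0 | 1 | 0
1 | 0 | 1 | 0 | 1
1 | 0 | 1 | 1 | 1
1 | 1 | 0 | 0 | 0
1 | 1 | 0 | 1 | 1
1 | 1 | 1 | 0 | 1
1 | 1 | 1 | 1 | 0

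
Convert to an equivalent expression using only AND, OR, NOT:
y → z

NOT y OR z
(Implication elimination: A → B = NOT A OR B)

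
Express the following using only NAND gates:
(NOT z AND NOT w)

(((z NAND z) NAND (w NAND w)) NAND ((z NAND z) NAND (w NAND w)))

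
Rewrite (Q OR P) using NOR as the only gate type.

((Q NOR P) NOR (Q NOR P))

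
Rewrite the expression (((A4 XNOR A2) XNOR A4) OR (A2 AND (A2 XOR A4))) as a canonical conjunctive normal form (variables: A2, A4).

(A2 OR A4) AND (A2 OR NOT A4)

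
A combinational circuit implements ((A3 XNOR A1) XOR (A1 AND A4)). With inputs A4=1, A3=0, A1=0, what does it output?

Substituting: ((0 XNOR 0) XOR (0 AND 1))
= 1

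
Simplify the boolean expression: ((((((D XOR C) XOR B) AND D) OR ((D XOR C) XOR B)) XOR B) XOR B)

By XOR self-cancellation ((E XOR v) XOR v = E) then absorption (E OR (E AND v) = E):
= ((D XOR C) XOR B)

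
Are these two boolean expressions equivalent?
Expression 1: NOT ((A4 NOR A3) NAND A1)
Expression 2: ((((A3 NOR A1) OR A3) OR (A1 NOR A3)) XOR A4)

No. Counterexample: with A1=0, A4=0, A3=0, Expression 1 = 0 but Expression 2 = 1.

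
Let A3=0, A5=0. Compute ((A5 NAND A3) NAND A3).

Substituting: ((0 NAND 0) NAND 0)
= 1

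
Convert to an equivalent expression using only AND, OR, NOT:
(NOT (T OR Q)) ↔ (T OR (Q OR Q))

((NOT (T OR Q)) AND (T OR (Q OR Q))) OR ((T OR Q) AND NOT (T OR (Q OR Q)))
(Biconditional = both true or both false)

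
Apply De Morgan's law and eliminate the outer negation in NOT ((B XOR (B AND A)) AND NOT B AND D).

NOT (B XOR (B AND A)) OR B OR NOT D
De Morgan's: NOT(AND of terms) = OR of negations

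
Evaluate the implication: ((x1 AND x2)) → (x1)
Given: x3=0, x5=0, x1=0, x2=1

Antecedent ((x1 AND x2)) = 0; consequent (x1) = 0.
0 → 0 = 1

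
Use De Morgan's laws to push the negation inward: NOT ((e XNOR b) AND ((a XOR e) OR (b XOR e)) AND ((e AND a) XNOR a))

NOT (e XNOR b) OR NOT ((a XOR e) OR (b XOR e)) OR NOT ((e AND a) XNOR a)
De Morgan's: NOT(AND of terms) = OR of negations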